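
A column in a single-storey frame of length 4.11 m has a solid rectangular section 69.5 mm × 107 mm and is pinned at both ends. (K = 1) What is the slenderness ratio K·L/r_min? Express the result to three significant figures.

Buckling occurs about the weak axis: I_min = h·b³/12 with b = 69.5 mm (the shorter side).
I_min = 107×69.5³/12 = 2.993×10^6 mm⁴
A = 7.436×10^3 mm²;  r_min = √(I/A) = √(2.993×10^6/7.436×10^3) = 20.06 mm
L_e = K·L = 1 × 4.11 m = 4.110 m = 4110.0 mm
λ = L_e / r_min = 4110.0 / 20.06 = 205

λ ≈ 205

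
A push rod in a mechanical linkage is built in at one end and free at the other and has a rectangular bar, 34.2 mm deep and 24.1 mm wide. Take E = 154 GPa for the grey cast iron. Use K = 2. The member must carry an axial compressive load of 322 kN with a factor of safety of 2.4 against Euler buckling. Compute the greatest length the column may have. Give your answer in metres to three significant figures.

Buckling occurs about the weak axis: I_min = h·b³/12 with b = 24.1 mm (the shorter side).
I_min = 34.2×24.1³/12 = 3.989×10^4 mm⁴
I = 3.989×10^-8 m⁴
Required critical load P_cr = n·P = 2.4 × 322 = 772.8 kN = 7.728×10^5 N
From P_cr = π²EI/(K·L)²:  L = (1/K)·√(π²EI/P_cr) = (1/2)·√(π²×1.54×10^11×3.989×10^-8/7.728×10^5)
L = 0.140 m

L_max ≈ 0.140 m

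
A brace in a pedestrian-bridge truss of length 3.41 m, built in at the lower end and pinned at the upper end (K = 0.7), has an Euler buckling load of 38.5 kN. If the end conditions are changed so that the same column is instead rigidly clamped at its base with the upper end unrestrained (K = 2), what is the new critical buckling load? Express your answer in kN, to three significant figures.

P_cr ∝ 1/K², so P_cr,new = P_cr,old × (K_old/K_new)² = 38.5 × (0.7/2)²
= 38.5 × 0.1225 = 4.72 kN

P_cr ≈ 4.72 kN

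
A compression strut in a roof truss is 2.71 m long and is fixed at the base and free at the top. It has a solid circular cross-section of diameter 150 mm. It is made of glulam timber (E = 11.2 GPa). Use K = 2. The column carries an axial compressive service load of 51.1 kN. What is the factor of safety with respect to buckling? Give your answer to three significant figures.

I = πd⁴/64 = π×150⁴/64 = 2.485×10^7 mm⁴
I = 2.485×10^7 mm⁴ = 2.485×10^-5 m⁴
Effective length L_e = K·L = 2 × 2.71 = 5.420 m
P_cr = π²EI / L_e² = π² × 11.2×10⁹ × 2.485×10^-5 / 5.420² = 9.351×10^4 N
Factor of safety n = P_cr / P = 93.509 / 51.1 = 1.83

n ≈ 1.83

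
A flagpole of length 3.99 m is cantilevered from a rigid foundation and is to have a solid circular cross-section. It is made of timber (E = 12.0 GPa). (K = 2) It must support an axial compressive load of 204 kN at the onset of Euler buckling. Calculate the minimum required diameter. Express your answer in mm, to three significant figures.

L_e = K·L = 2 × 3.99 = 7.980 m
Required I = P_cr·L_e²/(π²E) = 2.040×10^5 × 7.980² / (π² × 1.20×10^10) = 1.097×10^-4 m⁴
I_req = 1.097×10^8 mm⁴
Solid circle: I = πd⁴/64  ⇒  d = (64I/π)^(1/4) = (64×1.097×10^8/π)^(1/4) = 217 mm

d ≈ 217 mm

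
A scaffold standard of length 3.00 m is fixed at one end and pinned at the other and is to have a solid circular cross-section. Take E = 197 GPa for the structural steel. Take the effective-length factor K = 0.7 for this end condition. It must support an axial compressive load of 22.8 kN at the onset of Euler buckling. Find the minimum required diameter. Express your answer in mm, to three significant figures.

L_e = K·L = 0.7 × 3.00 = 2.100 m
Required I = P_cr·L_e²/(π²E) = 2.280×10^4 × 2.100² / (π² × 1.97×10^11) = 5.171×10^-8 m⁴
I_req = 5.171×10^4 mm⁴
Solid circle: I = πd⁴/64  ⇒  d = (64I/π)^(1/4) = (64×5.171×10^4/π)^(1/4) = 32.0 mm

d ≈ 32.0 mm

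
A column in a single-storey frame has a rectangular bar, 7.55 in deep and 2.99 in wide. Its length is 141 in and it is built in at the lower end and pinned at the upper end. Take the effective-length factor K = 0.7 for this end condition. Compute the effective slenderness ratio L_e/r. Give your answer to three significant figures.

λ ≈ 114

Buckling occurs about the weak axis: I_min = h·b³/12 with b = 2.99 in (the shorter side).
I_min = 7.55×2.99³/12 = 16.82 in⁴
A = 22.57 in²;  r_min = √(I/A) = √(16.82/22.57) = 0.8631 in
L_e = K·L = 0.7 × 141 = 98.70 in
λ = L_e / r_min = 98.700 / 0.8631 = 114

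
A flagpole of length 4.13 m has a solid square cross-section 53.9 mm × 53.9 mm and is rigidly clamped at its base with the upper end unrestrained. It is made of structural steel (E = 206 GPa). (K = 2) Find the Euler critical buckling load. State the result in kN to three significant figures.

I = a⁴/12 = 53.9⁴/12 = 7.034×10^5 mm⁴
I = 7.034×10^5 mm⁴ = 7.034×10^-7 m⁴
Effective length L_e = K·L = 2 × 4.13 = 8.260 m
P_cr = π²EI / L_e² = π² × 206×10⁹ × 7.034×10^-7 / 8.260² = 2.096×10^4 N

P_cr ≈ 21.0 kN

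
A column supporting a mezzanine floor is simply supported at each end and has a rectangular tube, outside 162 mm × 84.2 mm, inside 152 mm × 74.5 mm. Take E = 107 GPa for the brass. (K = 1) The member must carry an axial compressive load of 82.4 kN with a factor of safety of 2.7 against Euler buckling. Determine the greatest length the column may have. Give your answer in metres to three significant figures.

L_max ≈ 3.66 m

Weak-axis I_min = (h_o·b_o³ − h_i·b_i³)/12 with b_o = 84.2, b_i = 74.50 mm (shorter outer/inner sides).
I_min = (162×84.2³ − 152.0×74.50³)/12 = 2.821×10^6 mm⁴
I = 2.821×10^-6 m⁴
Required critical load P_cr = n·P = 2.7 × 82.4 = 222.5 kN = 2.225×10^5 N
From P_cr = π²EI/(K·L)²:  L = (1/K)·√(π²EI/P_cr) = (1/1)·√(π²×1.07×10^11×2.821×10^-6/2.225×10^5)
L = 3.66 m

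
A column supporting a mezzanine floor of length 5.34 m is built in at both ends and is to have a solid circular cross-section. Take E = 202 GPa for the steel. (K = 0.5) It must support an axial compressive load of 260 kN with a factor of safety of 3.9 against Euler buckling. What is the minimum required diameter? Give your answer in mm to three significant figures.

d ≈ 92.7 mm

Required P_cr = n·P = 3.9 × 260 = 1014 kN
L_e = K·L = 0.5 × 5.34 = 2.670 m
Required I = P_cr·L_e²/(π²E) = 1.014×10^6 × 2.670² / (π² × 2.02×10^11) = 3.626×10^-6 m⁴
I_req = 3.626×10^6 mm⁴
Solid circle: I = πd⁴/64  ⇒  d = (64I/π)^(1/4) = (64×3.626×10^6/π)^(1/4) = 92.7 mm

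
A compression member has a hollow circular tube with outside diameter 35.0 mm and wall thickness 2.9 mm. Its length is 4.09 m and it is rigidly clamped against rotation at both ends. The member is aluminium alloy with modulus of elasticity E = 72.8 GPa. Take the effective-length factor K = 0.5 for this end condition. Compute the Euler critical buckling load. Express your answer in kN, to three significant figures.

P_cr ≈ 6.52 kN

Inner diameter d_i = 35.0 − 2×2.9 = 29.20 mm
I = π(d_o⁴ − d_i⁴)/64 = π(35.0⁴ − 29.20⁴)/64 = 3.798×10^4 mm⁴
I = 3.798×10^4 mm⁴ = 3.798×10^-8 m⁴
Effective length L_e = K·L = 0.5 × 4.09 = 2.045 m
P_cr = π²EI / L_e² = π² × 72.8×10⁹ × 3.798×10^-8 / 2.045² = 6.525×10^3 N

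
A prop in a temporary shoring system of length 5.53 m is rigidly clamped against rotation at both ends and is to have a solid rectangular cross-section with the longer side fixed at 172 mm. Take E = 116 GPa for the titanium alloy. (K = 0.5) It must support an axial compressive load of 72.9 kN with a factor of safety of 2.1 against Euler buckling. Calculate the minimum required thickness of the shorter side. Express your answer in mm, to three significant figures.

b ≈ 41.5 mm

Required P_cr = n·P = 2.1 × 72.9 = 153.1 kN
L_e = K·L = 0.5 × 5.53 = 2.765 m
Required I = P_cr·L_e²/(π²E) = 1.531×10^5 × 2.765² / (π² × 1.16×10^11) = 1.022×10^-6 m⁴
I_req = 1.022×10^6 mm⁴
Rectangle, weak axis: I_min = h·b³/12 with h = 172 mm fixed  ⇒  b = (12I/h)^(1/3) = 41.5 mm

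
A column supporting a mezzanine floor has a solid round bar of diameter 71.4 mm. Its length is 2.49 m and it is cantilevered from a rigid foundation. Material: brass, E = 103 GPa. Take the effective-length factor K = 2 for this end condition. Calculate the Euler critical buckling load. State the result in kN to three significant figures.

P_cr ≈ 52.3 kN

I = πd⁴/64 = π×71.4⁴/64 = 1.276×10^6 mm⁴
I = 1.276×10^6 mm⁴ = 1.276×10^-6 m⁴
Effective length L_e = K·L = 2 × 2.49 = 4.980 m
P_cr = π²EI / L_e² = π² × 103×10⁹ × 1.276×10^-6 / 4.980² = 5.229×10^4 N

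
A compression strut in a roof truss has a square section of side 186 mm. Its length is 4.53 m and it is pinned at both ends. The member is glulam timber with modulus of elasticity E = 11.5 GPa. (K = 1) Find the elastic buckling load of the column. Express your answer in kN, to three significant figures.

P_cr ≈ 552 kN

I = a⁴/12 = 186⁴/12 = 9.974×10^7 mm⁴
I = 9.974×10^7 mm⁴ = 9.974×10^-5 m⁴
Effective length L_e = K·L = 1 × 4.53 = 4.530 m
P_cr = π²EI / L_e² = π² × 11.5×10⁹ × 9.974×10^-5 / 4.530² = 5.517×10^5 N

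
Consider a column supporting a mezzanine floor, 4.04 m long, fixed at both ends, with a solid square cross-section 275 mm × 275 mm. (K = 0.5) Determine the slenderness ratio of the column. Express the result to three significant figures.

For a square r = a/√12 = 275/√12 = 79.39 mm
L_e = K·L = 0.5 × 4.04 m = 2.020 m = 2020.0 mm
λ = L_e / r_min = 2020.0 / 79.39 = 25.4

λ ≈ 25.4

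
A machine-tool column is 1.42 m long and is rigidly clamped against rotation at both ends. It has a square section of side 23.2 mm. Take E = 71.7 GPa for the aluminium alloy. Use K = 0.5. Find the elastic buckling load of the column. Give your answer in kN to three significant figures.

P_cr ≈ 33.9 kN

I = a⁴/12 = 23.2⁴/12 = 2.414×10^4 mm⁴
I = 2.414×10^4 mm⁴ = 2.414×10^-8 m⁴
Effective length L_e = K·L = 0.5 × 1.42 = 0.7100 m
P_cr = π²EI / L_e² = π² × 71.7×10⁹ × 2.414×10^-8 / 0.7100² = 3.389×10^4 N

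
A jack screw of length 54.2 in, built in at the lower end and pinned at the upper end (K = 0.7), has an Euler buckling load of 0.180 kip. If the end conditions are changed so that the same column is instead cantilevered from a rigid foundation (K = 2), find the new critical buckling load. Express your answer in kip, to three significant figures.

P_cr ≈ 0.0220 kip

P_cr ∝ 1/K², so P_cr,new = P_cr,old × (K_old/K_new)² = 0.180 × (0.7/2)²
= 0.180 × 0.1225 = 0.0220 kip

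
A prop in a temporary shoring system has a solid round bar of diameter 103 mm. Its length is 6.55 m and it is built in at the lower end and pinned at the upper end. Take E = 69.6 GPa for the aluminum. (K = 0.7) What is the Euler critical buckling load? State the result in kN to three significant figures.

I = πd⁴/64 = π×103⁴/64 = 5.525×10^6 mm⁴
I = 5.525×10^6 mm⁴ = 5.525×10^-6 m⁴
Effective length L_e = K·L = 0.7 × 6.55 = 4.585 m
P_cr = π²EI / L_e² = π² × 69.6×10⁹ × 5.525×10^-6 / 4.585² = 1.805×10^5 N

P_cr ≈ 181 kN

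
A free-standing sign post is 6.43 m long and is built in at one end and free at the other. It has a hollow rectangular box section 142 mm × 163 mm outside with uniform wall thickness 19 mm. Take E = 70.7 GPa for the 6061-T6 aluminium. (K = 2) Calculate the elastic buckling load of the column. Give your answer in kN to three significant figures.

Inner dimensions: h_i = 163 − 2×19 = 125.0 mm, b_i = 142 − 2×19 = 104.0 mm
Weak-axis I_min = (h_o·b_o³ − h_i·b_i³)/12 with b_o = 142, b_i = 104.0 mm (shorter outer/inner sides).
I_min = (163×142³ − 125.0×104.0³)/12 = 2.718×10^7 mm⁴
I = 2.718×10^7 mm⁴ = 2.718×10^-5 m⁴
Effective length L_e = K·L = 2 × 6.43 = 12.86 m
P_cr = π²EI / L_e² = π² × 70.7×10⁹ × 2.718×10^-5 / 12.86² = 1.147×10^5 N

P_cr ≈ 115 kN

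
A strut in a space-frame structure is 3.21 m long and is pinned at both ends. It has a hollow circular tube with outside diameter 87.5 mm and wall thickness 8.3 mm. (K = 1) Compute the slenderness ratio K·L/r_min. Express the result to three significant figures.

Inner diameter d_i = 87.5 − 2×8.3 = 70.90 mm
I = π(d_o⁴ − d_i⁴)/64 = π(87.5⁴ − 70.90⁴)/64 = 1.637×10^6 mm⁴
A = 2.065×10^3 mm²;  r_min = √(I/A) = √(1.637×10^6/2.065×10^3) = 28.15 mm
L_e = K·L = 1 × 3.21 m = 3.210 m = 3210.0 mm
λ = L_e / r_min = 3210.0 / 28.15 = 114

λ ≈ 114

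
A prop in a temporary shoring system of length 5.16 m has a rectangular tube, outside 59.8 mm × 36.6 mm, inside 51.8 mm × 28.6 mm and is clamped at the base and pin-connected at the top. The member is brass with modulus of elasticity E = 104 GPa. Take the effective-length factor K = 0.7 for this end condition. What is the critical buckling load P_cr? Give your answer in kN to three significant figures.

Weak-axis I_min = (h_o·b_o³ − h_i·b_i³)/12 with b_o = 36.6, b_i = 28.60 mm (shorter outer/inner sides).
I_min = (59.8×36.6³ − 51.80×28.60³)/12 = 1.433×10^5 mm⁴
I = 1.433×10^5 mm⁴ = 1.433×10^-7 m⁴
Effective length L_e = K·L = 0.7 × 5.16 = 3.612 m
P_cr = π²EI / L_e² = π² × 104×10⁹ × 1.433×10^-7 / 3.612² = 1.128×10^4 N

P_cr ≈ 11.3 kN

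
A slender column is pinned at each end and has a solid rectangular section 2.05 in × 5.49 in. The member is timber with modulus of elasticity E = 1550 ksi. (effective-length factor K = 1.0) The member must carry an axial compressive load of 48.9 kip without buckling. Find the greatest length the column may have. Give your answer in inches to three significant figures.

L_max ≈ 35.1 in

Buckling occurs about the weak axis: I_min = h·b³/12 with b = 2.05 in (the shorter side).
I_min = 5.49×2.05³/12 = 3.941 in⁴
At the buckling limit P_cr = P = 4.890×10^4 lb
From P_cr = π²EI/(K·L)²:  L = (1/K)·√(π²EI/P_cr) = (1/1)·√(π²×1.55×10^6×3.941/4.890×10^4)
L = 35.1 in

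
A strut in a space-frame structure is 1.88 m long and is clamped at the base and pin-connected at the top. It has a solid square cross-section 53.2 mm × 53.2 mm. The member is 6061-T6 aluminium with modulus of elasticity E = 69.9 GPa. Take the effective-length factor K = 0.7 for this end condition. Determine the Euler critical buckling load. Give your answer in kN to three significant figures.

I = a⁴/12 = 53.2⁴/12 = 6.675×10^5 mm⁴
I = 6.675×10^5 mm⁴ = 6.675×10^-7 m⁴
Effective length L_e = K·L = 0.7 × 1.88 = 1.316 m
P_cr = π²EI / L_e² = π² × 69.9×10⁹ × 6.675×10^-7 / 1.316² = 2.659×10^5 N

P_cr ≈ 266 kN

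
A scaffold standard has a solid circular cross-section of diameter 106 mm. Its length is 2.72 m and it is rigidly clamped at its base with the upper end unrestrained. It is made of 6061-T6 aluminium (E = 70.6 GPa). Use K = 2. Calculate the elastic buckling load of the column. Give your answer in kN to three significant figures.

I = πd⁴/64 = π×106⁴/64 = 6.197×10^6 mm⁴
I = 6.197×10^6 mm⁴ = 6.197×10^-6 m⁴
Effective length L_e = K·L = 2 × 2.72 = 5.440 m
P_cr = π²EI / L_e² = π² × 70.6×10⁹ × 6.197×10^-6 / 5.440² = 1.459×10^5 N

P_cr ≈ 146 kN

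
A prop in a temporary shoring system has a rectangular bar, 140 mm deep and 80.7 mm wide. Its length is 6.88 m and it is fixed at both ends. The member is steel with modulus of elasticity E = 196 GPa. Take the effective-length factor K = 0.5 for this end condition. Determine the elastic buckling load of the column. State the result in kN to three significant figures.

Buckling occurs about the weak axis: I_min = h·b³/12 with b = 80.7 mm (the shorter side).
I_min = 140×80.7³/12 = 6.132×10^6 mm⁴
I = 6.132×10^6 mm⁴ = 6.132×10^-6 m⁴
Effective length L_e = K·L = 0.5 × 6.88 = 3.440 m
P_cr = π²EI / L_e² = π² × 196×10⁹ × 6.132×10^-6 / 3.440² = 1.002×10^6 N

P_cr ≈ 1000 kN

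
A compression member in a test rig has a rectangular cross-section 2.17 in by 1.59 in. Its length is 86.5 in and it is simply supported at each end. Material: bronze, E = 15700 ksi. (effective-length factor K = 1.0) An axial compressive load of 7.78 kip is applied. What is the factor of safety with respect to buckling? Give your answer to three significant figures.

Buckling occurs about the weak axis: I_min = h·b³/12 with b = 1.59 in (the shorter side).
I_min = 2.17×1.59³/12 = 0.7269 in⁴
Effective length L_e = K·L = 1 × 86.5 = 86.50 in
P_cr = π²EI / L_e² = π² × 15700×10³ × 0.7269 / 86.50² = 1.505×10^4 lb
Factor of safety n = P_cr / P = 15.053 / 7.78 = 1.93

n ≈ 1.93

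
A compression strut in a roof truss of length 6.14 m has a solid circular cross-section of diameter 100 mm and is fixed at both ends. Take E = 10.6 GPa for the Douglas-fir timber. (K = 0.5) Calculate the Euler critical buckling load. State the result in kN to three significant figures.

I = πd⁴/64 = π×100⁴/64 = 4.909×10^6 mm⁴
I = 4.909×10^6 mm⁴ = 4.909×10^-6 m⁴
Effective length L_e = K·L = 0.5 × 6.14 = 3.070 m
P_cr = π²EI / L_e² = π² × 10.6×10⁹ × 4.909×10^-6 / 3.070² = 5.449×10^4 N

P_cr ≈ 54.5 kN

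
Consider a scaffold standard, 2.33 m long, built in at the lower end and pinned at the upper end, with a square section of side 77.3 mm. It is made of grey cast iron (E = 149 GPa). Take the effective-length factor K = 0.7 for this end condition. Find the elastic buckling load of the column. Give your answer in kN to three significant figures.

I = a⁴/12 = 77.3⁴/12 = 2.975×10^6 mm⁴
I = 2.975×10^6 mm⁴ = 2.975×10^-6 m⁴
Effective length L_e = K·L = 0.7 × 2.33 = 1.631 m
P_cr = π²EI / L_e² = π² × 149×10⁹ × 2.975×10^-6 / 1.631² = 1.645×10^6 N

P_cr ≈ 1640 kN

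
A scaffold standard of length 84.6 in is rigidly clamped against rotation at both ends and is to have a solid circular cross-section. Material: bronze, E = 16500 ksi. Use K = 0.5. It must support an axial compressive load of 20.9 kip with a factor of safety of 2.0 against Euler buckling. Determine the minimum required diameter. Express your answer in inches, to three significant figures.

Required P_cr = n·P = 2.0 × 20.9 = 41.80 kip
L_e = K·L = 0.5 × 84.6 = 42.30 in
Required I = P_cr·L_e²/(π²E) = 4.180×10^4 × 42.30² / (π² × 1.65×10^7) = 0.4593 in⁴
Solid circle: I = πd⁴/64  ⇒  d = (64I/π)^(1/4) = (64×0.4593/π)^(1/4) = 1.75 in

d ≈ 1.75 in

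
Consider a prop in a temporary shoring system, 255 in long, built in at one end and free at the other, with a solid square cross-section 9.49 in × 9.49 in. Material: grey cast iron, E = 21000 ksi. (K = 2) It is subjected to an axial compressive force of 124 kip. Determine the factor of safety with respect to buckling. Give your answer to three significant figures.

n ≈ 4.34

I = a⁴/12 = 9.49⁴/12 = 675.9 in⁴
Effective length L_e = K·L = 2 × 255 = 510.0 in
P_cr = π²EI / L_e² = π² × 21000×10³ × 675.9 / 510.0² = 5.386×10^5 lb
Factor of safety n = P_cr / P = 538.59 / 124 = 4.34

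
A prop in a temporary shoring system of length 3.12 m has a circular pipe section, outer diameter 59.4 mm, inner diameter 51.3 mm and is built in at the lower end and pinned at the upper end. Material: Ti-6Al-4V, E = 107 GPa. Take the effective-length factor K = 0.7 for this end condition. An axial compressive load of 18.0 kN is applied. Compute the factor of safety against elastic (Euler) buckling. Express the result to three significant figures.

n ≈ 3.33

d_o = 59.4 mm, d_i = 51.3 mm
I = π(d_o⁴ − d_i⁴)/64 = π(59.4⁴ − 51.30⁴)/64 = 2.711×10^5 mm⁴
I = 2.711×10^5 mm⁴ = 2.711×10^-7 m⁴
Effective length L_e = K·L = 0.7 × 3.12 = 2.184 m
P_cr = π²EI / L_e² = π² × 107×10⁹ × 2.711×10^-7 / 2.184² = 6.003×10^4 N
Factor of safety n = P_cr / P = 60.030 / 18.0 = 3.33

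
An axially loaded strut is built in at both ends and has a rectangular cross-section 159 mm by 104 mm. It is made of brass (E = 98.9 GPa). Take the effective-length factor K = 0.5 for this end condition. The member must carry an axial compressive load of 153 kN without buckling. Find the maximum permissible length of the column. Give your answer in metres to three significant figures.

Buckling occurs about the weak axis: I_min = h·b³/12 with b = 104 mm (the shorter side).
I_min = 159×104³/12 = 1.490×10^7 mm⁴
I = 1.490×10^-5 m⁴
At the buckling limit P_cr = P = 1.530×10^5 N
From P_cr = π²EI/(K·L)²:  L = (1/K)·√(π²EI/P_cr) = (1/0.5)·√(π²×9.89×10^10×1.490×10^-5/1.530×10^5)
L = 19.5 m

L_max ≈ 19.5 m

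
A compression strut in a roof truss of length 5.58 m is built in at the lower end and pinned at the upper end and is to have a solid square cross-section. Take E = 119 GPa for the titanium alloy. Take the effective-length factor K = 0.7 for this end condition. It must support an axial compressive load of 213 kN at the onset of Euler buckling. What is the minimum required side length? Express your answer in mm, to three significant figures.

a ≈ 75.9 mm

L_e = K·L = 0.7 × 5.58 = 3.906 m
Required I = P_cr·L_e²/(π²E) = 2.130×10^5 × 3.906² / (π² × 1.19×10^11) = 2.767×10^-6 m⁴
I_req = 2.767×10^6 mm⁴
Solid square: I = a⁴/12  ⇒  a = (12I)^(1/4) = (12×2.767×10^6)^(1/4) = 75.9 mm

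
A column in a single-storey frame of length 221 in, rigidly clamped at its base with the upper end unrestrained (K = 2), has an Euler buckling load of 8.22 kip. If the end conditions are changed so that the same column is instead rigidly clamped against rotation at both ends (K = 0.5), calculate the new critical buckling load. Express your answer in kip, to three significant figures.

P_cr ≈ 132 kip

P_cr ∝ 1/K², so P_cr,new = P_cr,old × (K_old/K_new)² = 8.22 × (2/0.5)²
= 8.22 × 16.00 = 132 kip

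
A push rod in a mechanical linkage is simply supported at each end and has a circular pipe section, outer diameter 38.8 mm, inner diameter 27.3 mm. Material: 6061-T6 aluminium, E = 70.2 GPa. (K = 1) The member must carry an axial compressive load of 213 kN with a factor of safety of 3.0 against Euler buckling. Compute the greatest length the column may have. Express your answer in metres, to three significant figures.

d_o = 38.8 mm, d_i = 27.3 mm
I = π(d_o⁴ − d_i⁴)/64 = π(38.8⁴ − 27.30⁴)/64 = 8.398×10^4 mm⁴
I = 8.398×10^-8 m⁴
Required critical load P_cr = n·P = 3.0 × 213 = 639.0 kN = 6.390×10^5 N
From P_cr = π²EI/(K·L)²:  L = (1/K)·√(π²EI/P_cr) = (1/1)·√(π²×7.02×10^10×8.398×10^-8/6.390×10^5)
L = 0.302 m

L_max ≈ 0.302 m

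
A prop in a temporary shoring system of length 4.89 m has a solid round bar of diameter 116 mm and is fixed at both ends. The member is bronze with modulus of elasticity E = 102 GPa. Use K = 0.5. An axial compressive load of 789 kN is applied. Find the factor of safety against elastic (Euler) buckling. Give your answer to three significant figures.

n ≈ 1.90

I = πd⁴/64 = π×116⁴/64 = 8.888×10^6 mm⁴
I = 8.888×10^6 mm⁴ = 8.888×10^-6 m⁴
Effective length L_e = K·L = 0.5 × 4.89 = 2.445 m
P_cr = π²EI / L_e² = π² × 102×10⁹ × 8.888×10^-6 / 2.445² = 1.497×10^6 N
Factor of safety n = P_cr / P = 1496.7 / 789 = 1.90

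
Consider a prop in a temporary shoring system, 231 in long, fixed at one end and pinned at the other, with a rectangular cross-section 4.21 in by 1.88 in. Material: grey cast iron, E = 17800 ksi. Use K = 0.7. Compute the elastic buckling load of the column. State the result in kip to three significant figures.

Buckling occurs about the weak axis: I_min = h·b³/12 with b = 1.88 in (the shorter side).
I_min = 4.21×1.88³/12 = 2.331 in⁴
Effective length L_e = K·L = 0.7 × 231 = 161.7 in
P_cr = π²EI / L_e² = π² × 17800×10³ × 2.331 / 161.7² = 1.566×10^4 lb

P_cr ≈ 15.7 kip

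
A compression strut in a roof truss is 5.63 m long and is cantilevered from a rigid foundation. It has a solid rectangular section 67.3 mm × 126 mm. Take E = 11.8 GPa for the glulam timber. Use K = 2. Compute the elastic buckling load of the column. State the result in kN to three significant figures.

P_cr ≈ 2.94 kN

Buckling occurs about the weak axis: I_min = h·b³/12 with b = 67.3 mm (the shorter side).
I_min = 126×67.3³/12 = 3.201×10^6 mm⁴
I = 3.201×10^6 mm⁴ = 3.201×10^-6 m⁴
Effective length L_e = K·L = 2 × 5.63 = 11.26 m
P_cr = π²EI / L_e² = π² × 11.8×10⁹ × 3.201×10^-6 / 11.26² = 2.940×10^3 N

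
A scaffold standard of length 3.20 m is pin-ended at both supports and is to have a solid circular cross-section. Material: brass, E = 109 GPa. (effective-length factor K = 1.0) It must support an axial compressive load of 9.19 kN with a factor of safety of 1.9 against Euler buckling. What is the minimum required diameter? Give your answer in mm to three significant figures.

Required P_cr = n·P = 1.9 × 9.19 = 17.46 kN
L_e = K·L = 1 × 3.20 = 3.200 m
Required I = P_cr·L_e²/(π²E) = 1.746×10^4 × 3.200² / (π² × 1.09×10^11) = 1.662×10^-7 m⁴
I_req = 1.662×10^5 mm⁴
Solid circle: I = πd⁴/64  ⇒  d = (64I/π)^(1/4) = (64×1.662×10^5/π)^(1/4) = 42.9 mm

d ≈ 42.9 mm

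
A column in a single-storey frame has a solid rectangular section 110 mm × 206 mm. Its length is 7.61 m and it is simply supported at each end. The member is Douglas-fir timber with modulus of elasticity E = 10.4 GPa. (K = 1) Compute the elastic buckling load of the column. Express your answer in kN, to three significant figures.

Buckling occurs about the weak axis: I_min = h·b³/12 with b = 110 mm (the shorter side).
I_min = 206×110³/12 = 2.285×10^7 mm⁴
I = 2.285×10^7 mm⁴ = 2.285×10^-5 m⁴
Effective length L_e = K·L = 1 × 7.61 = 7.610 m
P_cr = π²EI / L_e² = π² × 10.4×10⁹ × 2.285×10^-5 / 7.610² = 4.050×10^4 N

P_cr ≈ 40.5 kN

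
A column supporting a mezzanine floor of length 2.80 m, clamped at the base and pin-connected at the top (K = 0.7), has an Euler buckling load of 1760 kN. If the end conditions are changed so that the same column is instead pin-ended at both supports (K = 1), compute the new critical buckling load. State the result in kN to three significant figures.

P_cr ∝ 1/K², so P_cr,new = P_cr,old × (K_old/K_new)² = 1760 × (0.7/1)²
= 1760 × 0.4900 = 862 kN

P_cr ≈ 862 kN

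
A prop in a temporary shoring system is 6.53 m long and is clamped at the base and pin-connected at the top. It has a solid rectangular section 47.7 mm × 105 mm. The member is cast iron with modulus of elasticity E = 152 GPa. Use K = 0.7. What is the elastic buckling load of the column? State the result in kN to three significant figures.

P_cr ≈ 68.2 kN

Buckling occurs about the weak axis: I_min = h·b³/12 with b = 47.7 mm (the shorter side).
I_min = 105×47.7³/12 = 9.496×10^5 mm⁴
I = 9.496×10^5 mm⁴ = 9.496×10^-7 m⁴
Effective length L_e = K·L = 0.7 × 6.53 = 4.571 m
P_cr = π²EI / L_e² = π² × 152×10⁹ × 9.496×10^-7 / 4.571² = 6.818×10^4 N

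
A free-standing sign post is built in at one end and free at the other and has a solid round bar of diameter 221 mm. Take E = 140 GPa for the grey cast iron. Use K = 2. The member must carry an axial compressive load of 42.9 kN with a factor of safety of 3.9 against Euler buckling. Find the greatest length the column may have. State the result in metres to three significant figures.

L_max ≈ 15.5 m

I = πd⁴/64 = π×221⁴/64 = 1.171×10^8 mm⁴
I = 1.171×10^-4 m⁴
Required critical load P_cr = n·P = 3.9 × 42.9 = 167.3 kN = 1.673×10^5 N
From P_cr = π²EI/(K·L)²:  L = (1/K)·√(π²EI/P_cr) = (1/2)·√(π²×1.40×10^11×1.171×10^-4/1.673×10^5)
L = 15.5 m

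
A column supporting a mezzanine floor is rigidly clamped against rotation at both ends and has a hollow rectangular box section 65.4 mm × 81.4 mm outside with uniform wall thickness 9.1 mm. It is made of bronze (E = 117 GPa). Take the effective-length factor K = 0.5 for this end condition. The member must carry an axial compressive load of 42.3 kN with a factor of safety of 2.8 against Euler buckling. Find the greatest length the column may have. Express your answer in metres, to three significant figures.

Inner dimensions: h_i = 81.4 − 2×9.1 = 63.20 mm, b_i = 65.4 − 2×9.1 = 47.20 mm
Weak-axis I_min = (h_o·b_o³ − h_i·b_i³)/12 with b_o = 65.4, b_i = 47.20 mm (shorter outer/inner sides).
I_min = (81.4×65.4³ − 63.20×47.20³)/12 = 1.344×10^6 mm⁴
I = 1.344×10^-6 m⁴
Required critical load P_cr = n·P = 2.8 × 42.3 = 118.4 kN = 1.184×10^5 N
From P_cr = π²EI/(K·L)²:  L = (1/K)·√(π²EI/P_cr) = (1/0.5)·√(π²×1.17×10^11×1.344×10^-6/1.184×10^5)
L = 7.24 m

L_max ≈ 7.24 m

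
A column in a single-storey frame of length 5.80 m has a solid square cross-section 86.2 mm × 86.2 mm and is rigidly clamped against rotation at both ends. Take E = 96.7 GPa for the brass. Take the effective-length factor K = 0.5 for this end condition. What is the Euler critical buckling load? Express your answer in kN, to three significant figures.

P_cr ≈ 522 kN

I = a⁴/12 = 86.2⁴/12 = 4.601×10^6 mm⁴
I = 4.601×10^6 mm⁴ = 4.601×10^-6 m⁴
Effective length L_e = K·L = 0.5 × 5.80 = 2.900 m
P_cr = π²EI / L_e² = π² × 96.7×10⁹ × 4.601×10^-6 / 2.900² = 5.221×10^5 N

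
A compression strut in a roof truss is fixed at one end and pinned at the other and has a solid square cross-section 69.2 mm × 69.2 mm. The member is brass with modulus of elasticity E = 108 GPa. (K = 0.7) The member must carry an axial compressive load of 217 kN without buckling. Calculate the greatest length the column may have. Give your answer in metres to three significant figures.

I = a⁴/12 = 69.2⁴/12 = 1.911×10^6 mm⁴
I = 1.911×10^-6 m⁴
At the buckling limit P_cr = P = 2.170×10^5 N
From P_cr = π²EI/(K·L)²:  L = (1/K)·√(π²EI/P_cr) = (1/0.7)·√(π²×1.08×10^11×1.911×10^-6/2.170×10^5)
L = 4.38 m

L_max ≈ 4.38 m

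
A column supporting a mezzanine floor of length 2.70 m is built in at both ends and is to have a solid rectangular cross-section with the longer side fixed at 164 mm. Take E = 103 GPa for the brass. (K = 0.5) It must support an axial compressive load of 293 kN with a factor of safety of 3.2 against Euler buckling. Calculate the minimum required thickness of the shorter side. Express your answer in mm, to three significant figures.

Required P_cr = n·P = 3.2 × 293 = 937.6 kN
L_e = K·L = 0.5 × 2.70 = 1.350 m
Required I = P_cr·L_e²/(π²E) = 9.376×10^5 × 1.350² / (π² × 1.03×10^11) = 1.681×10^-6 m⁴
I_req = 1.681×10^6 mm⁴
Rectangle, weak axis: I_min = h·b³/12 with h = 164 mm fixed  ⇒  b = (12I/h)^(1/3) = 49.7 mm

b ≈ 49.7 mm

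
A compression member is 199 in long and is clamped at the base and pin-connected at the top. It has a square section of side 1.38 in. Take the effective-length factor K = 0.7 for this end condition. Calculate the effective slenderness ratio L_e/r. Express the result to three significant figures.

λ ≈ 350

For a square r = a/√12 = 1.38/√12 = 0.3984 in
L_e = K·L = 0.7 × 199 = 139.3 in
λ = L_e / r_min = 139.30 / 0.3984 = 350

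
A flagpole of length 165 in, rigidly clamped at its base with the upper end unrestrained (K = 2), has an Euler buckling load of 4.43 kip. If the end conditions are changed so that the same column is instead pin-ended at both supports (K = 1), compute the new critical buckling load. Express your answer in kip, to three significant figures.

P_cr ∝ 1/K², so P_cr,new = P_cr,old × (K_old/K_new)² = 4.43 × (2/1)²
= 4.43 × 4.000 = 17.7 kip

P_cr ≈ 17.7 kip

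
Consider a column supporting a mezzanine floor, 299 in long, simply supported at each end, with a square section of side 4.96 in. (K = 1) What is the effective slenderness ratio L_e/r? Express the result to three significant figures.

λ ≈ 209

For a square r = a/√12 = 4.96/√12 = 1.432 in
L_e = K·L = 1 × 299 = 299.0 in
λ = L_e / r_min = 299.00 / 1.432 = 209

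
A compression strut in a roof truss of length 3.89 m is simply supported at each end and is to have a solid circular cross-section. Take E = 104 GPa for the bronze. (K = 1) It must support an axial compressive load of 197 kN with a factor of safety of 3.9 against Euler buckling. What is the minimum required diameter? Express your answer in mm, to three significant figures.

Required P_cr = n·P = 3.9 × 197 = 768.3 kN
L_e = K·L = 1 × 3.89 = 3.890 m
Required I = P_cr·L_e²/(π²E) = 7.683×10^5 × 3.890² / (π² × 1.04×10^11) = 1.133×10^-5 m⁴
I_req = 1.133×10^7 mm⁴
Solid circle: I = πd⁴/64  ⇒  d = (64I/π)^(1/4) = (64×1.133×10^7/π)^(1/4) = 123 mm

d ≈ 123 mm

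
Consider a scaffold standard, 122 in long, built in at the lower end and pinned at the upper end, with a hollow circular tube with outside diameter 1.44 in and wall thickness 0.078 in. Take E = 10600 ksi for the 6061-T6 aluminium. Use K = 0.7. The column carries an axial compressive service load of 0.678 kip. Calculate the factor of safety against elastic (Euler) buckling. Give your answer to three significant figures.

Inner diameter d_i = 1.44 − 2×0.078 = 1.284 in
I = π(d_o⁴ − d_i⁴)/64 = π(1.44⁴ − 1.284⁴)/64 = 7.764×10^-2 in⁴
Effective length L_e = K·L = 0.7 × 122 = 85.40 in
P_cr = π²EI / L_e² = π² × 10600×10³ × 7.764×10^-2 / 85.40² = 1.114×10^3 lb
Factor of safety n = P_cr / P = 1.1138 / 0.678 = 1.64

n ≈ 1.64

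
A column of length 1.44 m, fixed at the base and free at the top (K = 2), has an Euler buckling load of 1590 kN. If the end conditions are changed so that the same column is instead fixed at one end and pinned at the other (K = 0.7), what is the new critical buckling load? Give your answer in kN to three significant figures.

P_cr ∝ 1/K², so P_cr,new = P_cr,old × (K_old/K_new)² = 1590 × (2/0.7)²
= 1590 × 8.163 = 13000 kN

P_cr ≈ 13000 kN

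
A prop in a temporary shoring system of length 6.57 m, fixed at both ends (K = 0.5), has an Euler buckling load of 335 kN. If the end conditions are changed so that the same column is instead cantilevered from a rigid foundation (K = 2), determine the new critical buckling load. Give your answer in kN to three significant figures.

P_cr ∝ 1/K², so P_cr,new = P_cr,old × (K_old/K_new)² = 335 × (0.5/2)²
= 335 × 0.06250 = 20.9 kN

P_cr ≈ 20.9 kN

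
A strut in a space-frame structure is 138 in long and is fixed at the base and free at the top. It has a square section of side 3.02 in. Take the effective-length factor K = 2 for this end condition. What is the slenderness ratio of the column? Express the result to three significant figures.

λ ≈ 317

I = a⁴/12 = 3.02⁴/12 = 6.932 in⁴
A = 9.120 in²;  r_min = √(I/A) = √(6.932/9.120) = 0.8718 in
L_e = K·L = 2 × 138 = 276.0 in
λ = L_e / r_min = 276.00 / 0.8718 = 317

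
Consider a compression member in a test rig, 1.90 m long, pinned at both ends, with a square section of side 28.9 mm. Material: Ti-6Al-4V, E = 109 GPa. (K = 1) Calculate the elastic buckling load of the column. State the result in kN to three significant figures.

P_cr ≈ 17.3 kN

I = a⁴/12 = 28.9⁴/12 = 5.813×10^4 mm⁴
I = 5.813×10^4 mm⁴ = 5.813×10^-8 m⁴
Effective length L_e = K·L = 1 × 1.90 = 1.900 m
P_cr = π²EI / L_e² = π² × 109×10⁹ × 5.813×10^-8 / 1.900² = 1.732×10^4 N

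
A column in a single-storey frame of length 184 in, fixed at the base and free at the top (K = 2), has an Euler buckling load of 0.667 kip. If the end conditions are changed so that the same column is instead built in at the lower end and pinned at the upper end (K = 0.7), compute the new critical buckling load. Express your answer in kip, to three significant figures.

P_cr ∝ 1/K², so P_cr,new = P_cr,old × (K_old/K_new)² = 0.667 × (2/0.7)²
= 0.667 × 8.163 = 5.44 kip

P_cr ≈ 5.44 kip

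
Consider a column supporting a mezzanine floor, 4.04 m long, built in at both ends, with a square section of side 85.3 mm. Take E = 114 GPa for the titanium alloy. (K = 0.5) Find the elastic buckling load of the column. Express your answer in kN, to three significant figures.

I = a⁴/12 = 85.3⁴/12 = 4.412×10^6 mm⁴
I = 4.412×10^6 mm⁴ = 4.412×10^-6 m⁴
Effective length L_e = K·L = 0.5 × 4.04 = 2.020 m
P_cr = π²EI / L_e² = π² × 114×10⁹ × 4.412×10^-6 / 2.020² = 1.217×10^6 N

P_cr ≈ 1220 kN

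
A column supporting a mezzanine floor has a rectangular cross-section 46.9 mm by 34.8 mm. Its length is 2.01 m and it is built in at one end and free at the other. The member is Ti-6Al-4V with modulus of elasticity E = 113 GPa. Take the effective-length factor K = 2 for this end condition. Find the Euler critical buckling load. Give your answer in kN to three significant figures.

Buckling occurs about the weak axis: I_min = h·b³/12 with b = 34.8 mm (the shorter side).
I_min = 46.9×34.8³/12 = 1.647×10^5 mm⁴
I = 1.647×10^5 mm⁴ = 1.647×10^-7 m⁴
Effective length L_e = K·L = 2 × 2.01 = 4.020 m
P_cr = π²EI / L_e² = π² × 113×10⁹ × 1.647×10^-7 / 4.020² = 1.137×10^4 N

P_cr ≈ 11.4 kN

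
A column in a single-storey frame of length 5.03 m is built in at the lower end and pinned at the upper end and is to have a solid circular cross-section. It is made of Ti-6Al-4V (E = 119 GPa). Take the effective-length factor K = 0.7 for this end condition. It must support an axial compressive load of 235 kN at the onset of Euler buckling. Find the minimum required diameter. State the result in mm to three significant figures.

d ≈ 84.3 mm

L_e = K·L = 0.7 × 5.03 = 3.521 m
Required I = P_cr·L_e²/(π²E) = 2.350×10^5 × 3.521² / (π² × 1.19×10^11) = 2.481×10^-6 m⁴
I_req = 2.481×10^6 mm⁴
Solid circle: I = πd⁴/64  ⇒  d = (64I/π)^(1/4) = (64×2.481×10^6/π)^(1/4) = 84.3 mm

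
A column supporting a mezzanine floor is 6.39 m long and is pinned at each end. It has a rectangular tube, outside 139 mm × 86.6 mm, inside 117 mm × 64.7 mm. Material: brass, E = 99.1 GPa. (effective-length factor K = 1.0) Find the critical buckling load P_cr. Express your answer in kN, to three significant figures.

P_cr ≈ 117 kN

Weak-axis I_min = (h_o·b_o³ − h_i·b_i³)/12 with b_o = 86.6, b_i = 64.70 mm (shorter outer/inner sides).
I_min = (139×86.6³ − 117.0×64.70³)/12 = 4.882×10^6 mm⁴
I = 4.882×10^6 mm⁴ = 4.882×10^-6 m⁴
Effective length L_e = K·L = 1 × 6.39 = 6.390 m
P_cr = π²EI / L_e² = π² × 99.1×10⁹ × 4.882×10^-6 / 6.390² = 1.169×10^5 N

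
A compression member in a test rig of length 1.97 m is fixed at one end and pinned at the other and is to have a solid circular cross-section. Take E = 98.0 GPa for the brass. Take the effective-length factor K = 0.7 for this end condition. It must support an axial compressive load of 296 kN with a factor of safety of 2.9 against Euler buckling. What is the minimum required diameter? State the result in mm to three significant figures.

d ≈ 76.6 mm

Required P_cr = n·P = 2.9 × 296 = 858.4 kN
L_e = K·L = 0.7 × 1.97 = 1.379 m
Required I = P_cr·L_e²/(π²E) = 8.584×10^5 × 1.379² / (π² × 9.80×10^10) = 1.688×10^-6 m⁴
I_req = 1.688×10^6 mm⁴
Solid circle: I = πd⁴/64  ⇒  d = (64I/π)^(1/4) = (64×1.688×10^6/π)^(1/4) = 76.6 mm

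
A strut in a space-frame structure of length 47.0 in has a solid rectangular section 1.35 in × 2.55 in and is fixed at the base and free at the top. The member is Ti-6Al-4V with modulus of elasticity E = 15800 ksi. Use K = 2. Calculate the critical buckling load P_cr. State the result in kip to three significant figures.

P_cr ≈ 9.23 kip

Buckling occurs about the weak axis: I_min = h·b³/12 with b = 1.35 in (the shorter side).
I_min = 2.55×1.35³/12 = 0.5228 in⁴
Effective length L_e = K·L = 2 × 47.0 = 94.00 in
P_cr = π²EI / L_e² = π² × 15800×10³ × 0.5228 / 94.00² = 9.227×10^3 lb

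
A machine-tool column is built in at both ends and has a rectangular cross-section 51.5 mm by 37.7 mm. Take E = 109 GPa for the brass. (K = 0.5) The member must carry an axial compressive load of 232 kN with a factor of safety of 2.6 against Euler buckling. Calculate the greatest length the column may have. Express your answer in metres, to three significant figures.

Buckling occurs about the weak axis: I_min = h·b³/12 with b = 37.7 mm (the shorter side).
I_min = 51.5×37.7³/12 = 2.300×10^5 mm⁴
I = 2.300×10^-7 m⁴
Required critical load P_cr = n·P = 2.6 × 232 = 603.2 kN = 6.032×10^5 N
From P_cr = π²EI/(K·L)²:  L = (1/K)·√(π²EI/P_cr) = (1/0.5)·√(π²×1.09×10^11×2.300×10^-7/6.032×10^5)
L = 1.28 m

L_max ≈ 1.28 m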